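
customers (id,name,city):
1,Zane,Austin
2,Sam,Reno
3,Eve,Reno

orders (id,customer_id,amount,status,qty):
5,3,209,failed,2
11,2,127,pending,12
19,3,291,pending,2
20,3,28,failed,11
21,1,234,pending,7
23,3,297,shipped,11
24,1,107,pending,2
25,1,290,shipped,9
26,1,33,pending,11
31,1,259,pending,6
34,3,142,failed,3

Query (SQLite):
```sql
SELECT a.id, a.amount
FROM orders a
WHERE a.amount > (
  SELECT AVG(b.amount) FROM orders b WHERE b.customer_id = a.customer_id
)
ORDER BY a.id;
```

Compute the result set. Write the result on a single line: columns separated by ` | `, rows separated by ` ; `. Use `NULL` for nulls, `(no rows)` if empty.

5 | 209 ; 19 | 291 ; 21 | 234 ; 23 | 297 ; 25 | 290 ; 31 | 259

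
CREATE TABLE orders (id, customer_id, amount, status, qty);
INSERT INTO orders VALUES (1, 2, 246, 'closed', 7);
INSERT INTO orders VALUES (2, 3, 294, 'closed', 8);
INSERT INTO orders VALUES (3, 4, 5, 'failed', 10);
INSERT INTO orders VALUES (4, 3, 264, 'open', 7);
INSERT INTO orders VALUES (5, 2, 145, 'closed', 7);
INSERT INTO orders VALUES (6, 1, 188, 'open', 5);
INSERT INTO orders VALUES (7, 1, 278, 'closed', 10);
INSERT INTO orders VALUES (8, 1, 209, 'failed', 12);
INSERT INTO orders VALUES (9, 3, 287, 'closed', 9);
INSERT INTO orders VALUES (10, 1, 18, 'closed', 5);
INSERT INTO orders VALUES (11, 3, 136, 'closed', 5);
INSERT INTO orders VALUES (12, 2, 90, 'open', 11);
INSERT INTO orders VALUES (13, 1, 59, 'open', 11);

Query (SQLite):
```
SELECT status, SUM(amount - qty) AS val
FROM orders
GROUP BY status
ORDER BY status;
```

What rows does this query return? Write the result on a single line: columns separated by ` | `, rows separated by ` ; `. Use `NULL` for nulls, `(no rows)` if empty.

closed | 1353 ; failed | 192 ; open | 567

For each row compute amount - qty.
Group by status; take SUM of the expression per group.
  closed: ids {1, 2, 5, 7, 9, 10, 11} → SUM(amount - qty)=1353
  failed: ids {3, 8} → SUM(amount - qty)=192
  open: ids {4, 6, 12, 13} → SUM(amount - qty)=567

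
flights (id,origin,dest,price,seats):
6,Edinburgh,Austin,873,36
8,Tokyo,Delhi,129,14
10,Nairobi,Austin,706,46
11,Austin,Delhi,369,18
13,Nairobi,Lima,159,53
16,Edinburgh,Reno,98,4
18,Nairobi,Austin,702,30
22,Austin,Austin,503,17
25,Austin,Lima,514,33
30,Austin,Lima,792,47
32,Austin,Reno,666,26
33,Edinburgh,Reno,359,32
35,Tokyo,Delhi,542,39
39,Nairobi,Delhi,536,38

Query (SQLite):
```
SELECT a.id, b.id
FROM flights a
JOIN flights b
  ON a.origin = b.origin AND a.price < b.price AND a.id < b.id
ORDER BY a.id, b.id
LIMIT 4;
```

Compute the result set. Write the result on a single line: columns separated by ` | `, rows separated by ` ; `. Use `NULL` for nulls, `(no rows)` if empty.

8 | 35 ; 11 | 22 ; 11 | 25 ; 11 | 30

Pairs (a,b) with same origin, a.price < b.price, a.id < b.id.
origin groups: Austin:{11,22,25,30,32} Edinburgh:{6,16,33} Nairobi:{10,13,18,39} Tokyo:{8,35}
Ordered by (a.id, b.id); first 4.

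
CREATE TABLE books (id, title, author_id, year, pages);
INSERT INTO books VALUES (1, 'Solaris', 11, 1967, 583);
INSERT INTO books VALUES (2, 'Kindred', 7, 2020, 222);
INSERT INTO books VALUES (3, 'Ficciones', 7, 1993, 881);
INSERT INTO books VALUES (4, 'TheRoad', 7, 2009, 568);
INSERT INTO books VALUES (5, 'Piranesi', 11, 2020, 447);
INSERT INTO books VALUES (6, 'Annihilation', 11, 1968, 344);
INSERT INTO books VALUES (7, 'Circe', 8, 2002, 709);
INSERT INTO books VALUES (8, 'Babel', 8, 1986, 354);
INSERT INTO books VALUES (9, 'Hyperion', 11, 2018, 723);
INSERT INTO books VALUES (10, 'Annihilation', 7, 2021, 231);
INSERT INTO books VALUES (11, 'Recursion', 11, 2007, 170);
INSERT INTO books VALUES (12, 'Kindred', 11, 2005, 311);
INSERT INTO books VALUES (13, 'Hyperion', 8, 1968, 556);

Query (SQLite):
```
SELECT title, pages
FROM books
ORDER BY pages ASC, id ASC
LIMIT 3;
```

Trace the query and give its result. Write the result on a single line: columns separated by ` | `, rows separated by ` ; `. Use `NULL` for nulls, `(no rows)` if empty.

Recursion | 170 ; Kindred | 222 ; Annihilation | 231

Sort by pages asc, tiebreak id asc: (170, id=11), (222, id=2), (231, id=10), (311, id=12), (344, id=6), (354, id=8) …. Take first 3.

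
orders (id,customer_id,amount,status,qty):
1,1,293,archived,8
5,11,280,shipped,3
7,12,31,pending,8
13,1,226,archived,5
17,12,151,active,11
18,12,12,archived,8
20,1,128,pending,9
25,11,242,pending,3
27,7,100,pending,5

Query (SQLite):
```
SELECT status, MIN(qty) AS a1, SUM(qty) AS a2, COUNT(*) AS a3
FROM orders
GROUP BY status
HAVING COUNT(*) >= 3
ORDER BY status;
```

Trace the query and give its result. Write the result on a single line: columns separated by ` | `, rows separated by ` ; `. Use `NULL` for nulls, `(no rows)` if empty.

archived | 5 | 21 | 3 ; pending | 3 | 25 | 4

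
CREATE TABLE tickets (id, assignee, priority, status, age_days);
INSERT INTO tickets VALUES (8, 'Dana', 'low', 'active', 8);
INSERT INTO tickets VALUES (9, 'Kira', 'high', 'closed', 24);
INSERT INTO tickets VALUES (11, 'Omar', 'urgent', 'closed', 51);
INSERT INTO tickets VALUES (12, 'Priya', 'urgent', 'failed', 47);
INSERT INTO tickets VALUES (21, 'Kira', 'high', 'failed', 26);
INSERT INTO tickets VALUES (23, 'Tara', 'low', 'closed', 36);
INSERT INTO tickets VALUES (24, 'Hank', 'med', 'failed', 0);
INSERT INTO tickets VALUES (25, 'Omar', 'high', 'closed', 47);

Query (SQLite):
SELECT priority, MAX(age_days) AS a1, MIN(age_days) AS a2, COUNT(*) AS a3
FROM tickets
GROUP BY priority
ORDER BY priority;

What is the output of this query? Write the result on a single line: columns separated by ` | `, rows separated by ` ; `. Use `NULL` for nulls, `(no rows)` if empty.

Group tickets by priority.
Per group compute: MAX(age_days), MIN(age_days), COUNT(*).
  high: ids {9, 21, 25} → MAX(age_days)=47, MIN(age_days)=24, COUNT(*)=3
  low: ids {8, 23} → MAX(age_days)=36, MIN(age_days)=8, COUNT(*)=2
  med: ids {24} → MAX(age_days)=0, MIN(age_days)=0, COUNT(*)=1
  urgent: ids {11, 12} → MAX(age_days)=51, MIN(age_days)=47, COUNT(*)=2

high | 47 | 24 | 3 ; low | 36 | 8 | 2 ; med | 0 | 0 | 1 ; urgent | 51 | 47 | 2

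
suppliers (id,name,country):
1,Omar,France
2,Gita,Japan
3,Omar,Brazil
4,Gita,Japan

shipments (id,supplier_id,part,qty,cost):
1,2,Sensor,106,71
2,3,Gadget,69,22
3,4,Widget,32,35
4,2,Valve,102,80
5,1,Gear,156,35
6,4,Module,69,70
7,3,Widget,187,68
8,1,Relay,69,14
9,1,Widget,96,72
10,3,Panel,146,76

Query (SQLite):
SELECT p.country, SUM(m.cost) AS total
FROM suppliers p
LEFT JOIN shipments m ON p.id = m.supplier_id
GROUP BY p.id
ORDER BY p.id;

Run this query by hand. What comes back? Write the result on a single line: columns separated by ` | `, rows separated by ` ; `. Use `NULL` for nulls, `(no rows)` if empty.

LEFT JOIN keeps every suppliers row; unmatched ones get NULL for shipments columns.
Group by suppliers.id and compute SUM(m.cost). SUM over an all-NULL group is NULL.
  1: ids {5, 8, 9} → SUM(m.cost)=121
  2: ids {1, 4} → SUM(m.cost)=151
  3: ids {2, 7, 10} → SUM(m.cost)=166
  4: ids {3, 6} → SUM(m.cost)=105

France | 121 ; Japan | 151 ; Brazil | 166 ; Japan | 105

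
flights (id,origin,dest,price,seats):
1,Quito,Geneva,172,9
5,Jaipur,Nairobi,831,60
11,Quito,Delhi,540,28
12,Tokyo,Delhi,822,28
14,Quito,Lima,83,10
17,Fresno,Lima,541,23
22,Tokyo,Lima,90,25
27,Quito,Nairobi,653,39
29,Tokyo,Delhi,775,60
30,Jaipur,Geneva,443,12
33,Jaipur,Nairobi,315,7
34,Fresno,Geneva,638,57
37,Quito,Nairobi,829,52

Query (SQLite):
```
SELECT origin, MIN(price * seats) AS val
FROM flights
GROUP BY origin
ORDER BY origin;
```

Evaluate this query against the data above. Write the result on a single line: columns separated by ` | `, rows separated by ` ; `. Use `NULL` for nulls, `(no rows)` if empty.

For each row compute price * seats.
Group by origin; take MIN of the expression per group.
  Fresno: ids {17, 34} → MIN(price * seats)=12443
  Jaipur: ids {5, 30, 33} → MIN(price * seats)=2205
  Quito: ids {1, 11, 14, 27, 37} → MIN(price * seats)=830
  Tokyo: ids {12, 22, 29} → MIN(price * seats)=2250

Fresno | 12443 ; Jaipur | 2205 ; Quito | 830 ; Tokyo | 2250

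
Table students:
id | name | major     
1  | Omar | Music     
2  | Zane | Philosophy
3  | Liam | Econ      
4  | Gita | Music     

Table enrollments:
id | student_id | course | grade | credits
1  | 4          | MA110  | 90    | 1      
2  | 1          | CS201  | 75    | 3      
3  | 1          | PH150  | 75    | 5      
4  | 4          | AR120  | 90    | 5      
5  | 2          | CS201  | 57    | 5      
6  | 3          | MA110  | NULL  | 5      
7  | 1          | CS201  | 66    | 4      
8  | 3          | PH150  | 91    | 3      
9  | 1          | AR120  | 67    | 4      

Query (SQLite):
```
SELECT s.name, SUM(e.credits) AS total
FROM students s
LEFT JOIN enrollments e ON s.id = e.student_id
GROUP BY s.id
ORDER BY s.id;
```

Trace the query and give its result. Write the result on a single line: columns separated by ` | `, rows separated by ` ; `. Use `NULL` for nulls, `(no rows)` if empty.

Omar | 16 ; Zane | 5 ; Liam | 8 ; Gita | 6

LEFT JOIN keeps every students row; unmatched ones get NULL for enrollments columns.
Group by students.id and compute SUM(e.credits). SUM over an all-NULL group is NULL.
  1: ids {2, 3, 7, 9} → SUM(e.credits)=16
  2: ids {5} → SUM(e.credits)=5
  3: ids {6, 8} → SUM(e.credits)=8
  4: ids {1, 4} → SUM(e.credits)=6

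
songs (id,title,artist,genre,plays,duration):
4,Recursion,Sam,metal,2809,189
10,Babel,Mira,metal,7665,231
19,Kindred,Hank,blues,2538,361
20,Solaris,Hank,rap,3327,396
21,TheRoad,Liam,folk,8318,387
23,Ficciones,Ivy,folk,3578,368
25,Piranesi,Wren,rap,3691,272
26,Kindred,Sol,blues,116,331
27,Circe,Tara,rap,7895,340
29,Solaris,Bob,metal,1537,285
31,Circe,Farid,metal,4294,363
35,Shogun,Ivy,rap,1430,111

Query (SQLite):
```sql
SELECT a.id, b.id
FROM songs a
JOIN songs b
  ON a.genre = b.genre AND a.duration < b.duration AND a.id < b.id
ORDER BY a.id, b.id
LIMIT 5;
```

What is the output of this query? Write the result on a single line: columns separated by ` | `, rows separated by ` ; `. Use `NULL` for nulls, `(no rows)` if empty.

4 | 10 ; 4 | 29 ; 4 | 31 ; 10 | 29 ; 10 | 31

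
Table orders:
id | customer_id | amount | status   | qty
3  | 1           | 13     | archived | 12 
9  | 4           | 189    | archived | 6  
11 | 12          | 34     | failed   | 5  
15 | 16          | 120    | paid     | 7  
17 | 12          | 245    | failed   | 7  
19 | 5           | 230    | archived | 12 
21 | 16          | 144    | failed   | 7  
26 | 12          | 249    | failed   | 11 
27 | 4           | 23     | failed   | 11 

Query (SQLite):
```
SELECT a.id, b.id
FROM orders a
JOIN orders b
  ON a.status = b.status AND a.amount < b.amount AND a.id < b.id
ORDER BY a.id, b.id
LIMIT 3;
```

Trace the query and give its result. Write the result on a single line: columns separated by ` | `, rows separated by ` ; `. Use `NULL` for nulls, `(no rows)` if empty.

3 | 9 ; 3 | 19 ; 9 | 19

Pairs (a,b) with same status, a.amount < b.amount, a.id < b.id.
status groups: archived:{3,9,19} failed:{11,17,21,26,27} paid:{15}
Ordered by (a.id, b.id); first 3.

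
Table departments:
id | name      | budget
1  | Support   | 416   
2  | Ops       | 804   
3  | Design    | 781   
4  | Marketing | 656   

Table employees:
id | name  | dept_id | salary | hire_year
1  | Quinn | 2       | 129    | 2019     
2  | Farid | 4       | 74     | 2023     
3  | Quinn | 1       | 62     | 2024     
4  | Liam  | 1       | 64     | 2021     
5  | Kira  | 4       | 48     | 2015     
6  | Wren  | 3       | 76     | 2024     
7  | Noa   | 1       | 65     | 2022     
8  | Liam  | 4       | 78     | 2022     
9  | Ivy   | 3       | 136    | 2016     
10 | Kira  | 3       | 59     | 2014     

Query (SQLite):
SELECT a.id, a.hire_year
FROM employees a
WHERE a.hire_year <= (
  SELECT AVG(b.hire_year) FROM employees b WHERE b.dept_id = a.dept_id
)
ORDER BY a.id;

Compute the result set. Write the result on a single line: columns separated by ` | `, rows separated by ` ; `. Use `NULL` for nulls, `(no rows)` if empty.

1 | 2019 ; 4 | 2021 ; 5 | 2015 ; 7 | 2022 ; 9 | 2016 ; 10 | 2014

For each employees row a, compute AVG(hire_year) over rows sharing a.dept_id.
Keep row a if a.hire_year <= that per-group AVG.
  dept_id=1: AVG(hire_year) = 2022.333333
  dept_id=2: AVG(hire_year) = 2019.0
  dept_id=3: AVG(hire_year) = 2018.0
  dept_id=4: AVG(hire_year) = 2020.0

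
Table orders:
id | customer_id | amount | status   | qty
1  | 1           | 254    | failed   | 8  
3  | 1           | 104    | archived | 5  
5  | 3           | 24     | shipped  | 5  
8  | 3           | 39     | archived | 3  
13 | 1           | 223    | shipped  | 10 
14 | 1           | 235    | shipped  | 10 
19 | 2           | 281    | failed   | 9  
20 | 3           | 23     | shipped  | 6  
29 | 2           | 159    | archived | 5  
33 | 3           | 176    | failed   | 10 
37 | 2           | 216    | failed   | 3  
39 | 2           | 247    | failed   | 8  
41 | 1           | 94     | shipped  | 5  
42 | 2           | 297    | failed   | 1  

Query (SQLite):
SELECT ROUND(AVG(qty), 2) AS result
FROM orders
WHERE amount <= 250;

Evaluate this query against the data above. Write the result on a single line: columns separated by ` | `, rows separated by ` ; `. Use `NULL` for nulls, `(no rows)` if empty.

Rows where amount <= 250 → qty values: [5, 5, 3, 10, 10, 6, 5, 10, 3, 8, 5].
AVG = 70 / 11 (rounded to 2 dp).

6.36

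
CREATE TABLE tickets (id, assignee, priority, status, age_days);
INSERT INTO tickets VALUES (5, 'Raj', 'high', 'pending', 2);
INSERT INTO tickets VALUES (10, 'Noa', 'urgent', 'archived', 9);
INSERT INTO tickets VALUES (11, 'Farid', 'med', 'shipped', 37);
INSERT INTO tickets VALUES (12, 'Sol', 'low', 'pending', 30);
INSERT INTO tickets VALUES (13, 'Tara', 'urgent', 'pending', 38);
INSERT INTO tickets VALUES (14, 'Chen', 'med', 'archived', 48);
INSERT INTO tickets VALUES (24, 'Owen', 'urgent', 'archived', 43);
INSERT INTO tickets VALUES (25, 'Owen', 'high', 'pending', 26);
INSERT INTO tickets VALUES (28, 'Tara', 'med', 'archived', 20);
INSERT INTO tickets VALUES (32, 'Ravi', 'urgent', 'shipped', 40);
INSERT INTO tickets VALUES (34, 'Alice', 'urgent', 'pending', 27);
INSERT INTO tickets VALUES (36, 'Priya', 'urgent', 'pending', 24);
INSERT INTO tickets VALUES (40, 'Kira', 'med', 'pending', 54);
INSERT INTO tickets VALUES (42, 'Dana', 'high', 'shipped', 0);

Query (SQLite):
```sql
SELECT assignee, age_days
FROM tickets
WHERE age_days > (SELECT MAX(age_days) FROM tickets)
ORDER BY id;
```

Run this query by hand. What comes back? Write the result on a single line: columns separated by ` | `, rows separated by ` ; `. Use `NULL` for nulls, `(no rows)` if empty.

Scalar subquery: MAX(age_days) over all tickets rows = 54.
Keep rows where age_days > that value.

(no rows)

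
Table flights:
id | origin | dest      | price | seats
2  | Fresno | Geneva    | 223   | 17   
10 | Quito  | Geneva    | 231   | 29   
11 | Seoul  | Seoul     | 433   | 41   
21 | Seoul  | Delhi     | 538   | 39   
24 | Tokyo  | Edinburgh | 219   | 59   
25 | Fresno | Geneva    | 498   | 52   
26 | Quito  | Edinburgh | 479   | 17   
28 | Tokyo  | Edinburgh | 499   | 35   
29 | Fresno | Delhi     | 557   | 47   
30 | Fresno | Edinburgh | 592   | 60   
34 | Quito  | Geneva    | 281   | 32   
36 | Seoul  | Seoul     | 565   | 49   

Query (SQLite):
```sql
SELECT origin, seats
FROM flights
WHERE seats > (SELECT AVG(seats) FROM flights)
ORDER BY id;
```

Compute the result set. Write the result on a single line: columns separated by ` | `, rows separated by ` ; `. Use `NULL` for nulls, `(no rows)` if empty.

Seoul | 41 ; Tokyo | 59 ; Fresno | 52 ; Fresno | 47 ; Fresno | 60 ; Seoul | 49

Scalar subquery: AVG(seats) over all flights rows = 39.75.
Keep rows where seats > that value.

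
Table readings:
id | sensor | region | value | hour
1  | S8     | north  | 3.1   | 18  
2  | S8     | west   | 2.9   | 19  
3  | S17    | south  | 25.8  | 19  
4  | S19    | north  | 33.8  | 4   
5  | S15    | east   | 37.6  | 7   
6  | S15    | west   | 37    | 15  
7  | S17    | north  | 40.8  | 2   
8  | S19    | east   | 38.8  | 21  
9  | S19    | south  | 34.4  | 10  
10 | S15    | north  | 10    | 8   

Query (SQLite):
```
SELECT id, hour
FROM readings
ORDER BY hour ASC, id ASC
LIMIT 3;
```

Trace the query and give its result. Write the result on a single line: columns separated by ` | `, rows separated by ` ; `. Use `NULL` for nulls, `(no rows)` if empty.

Sort by hour asc, tiebreak id asc: (2, id=7), (4, id=4), (7, id=5), (8, id=10), (10, id=9), (15, id=6) …. Take first 3.

7 | 2 ; 4 | 4 ; 5 | 7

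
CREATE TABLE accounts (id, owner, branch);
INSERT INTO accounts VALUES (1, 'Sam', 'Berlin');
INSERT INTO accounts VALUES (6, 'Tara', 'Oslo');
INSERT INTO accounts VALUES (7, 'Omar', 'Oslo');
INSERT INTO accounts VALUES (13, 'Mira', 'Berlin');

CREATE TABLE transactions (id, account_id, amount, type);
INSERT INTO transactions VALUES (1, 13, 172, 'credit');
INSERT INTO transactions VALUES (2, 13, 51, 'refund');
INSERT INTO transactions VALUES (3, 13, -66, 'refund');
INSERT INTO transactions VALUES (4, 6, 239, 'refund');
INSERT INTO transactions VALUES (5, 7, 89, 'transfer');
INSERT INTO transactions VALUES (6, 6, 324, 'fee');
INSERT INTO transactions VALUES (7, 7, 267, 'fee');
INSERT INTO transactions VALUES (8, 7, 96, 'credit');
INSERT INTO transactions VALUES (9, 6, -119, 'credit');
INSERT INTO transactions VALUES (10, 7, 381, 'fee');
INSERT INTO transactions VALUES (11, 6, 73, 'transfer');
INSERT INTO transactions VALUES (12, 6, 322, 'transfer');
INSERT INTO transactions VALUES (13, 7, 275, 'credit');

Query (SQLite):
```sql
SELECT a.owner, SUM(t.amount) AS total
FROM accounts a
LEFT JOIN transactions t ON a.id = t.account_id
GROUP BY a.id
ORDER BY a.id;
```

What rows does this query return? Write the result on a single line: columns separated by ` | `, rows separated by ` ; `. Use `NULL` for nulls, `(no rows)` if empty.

LEFT JOIN keeps every accounts row; unmatched ones get NULL for transactions columns.
Group by accounts.id and compute SUM(t.amount). SUM over an all-NULL group is NULL.
  1: ids {—} → SUM(t.amount)=NULL
  6: ids {4, 6, 9, 11, 12} → SUM(t.amount)=839
  7: ids {5, 7, 8, 10, 13} → SUM(t.amount)=1108
  13: ids {1, 2, 3} → SUM(t.amount)=157

Sam | NULL ; Tara | 839 ; Omar | 1108 ; Mira | 157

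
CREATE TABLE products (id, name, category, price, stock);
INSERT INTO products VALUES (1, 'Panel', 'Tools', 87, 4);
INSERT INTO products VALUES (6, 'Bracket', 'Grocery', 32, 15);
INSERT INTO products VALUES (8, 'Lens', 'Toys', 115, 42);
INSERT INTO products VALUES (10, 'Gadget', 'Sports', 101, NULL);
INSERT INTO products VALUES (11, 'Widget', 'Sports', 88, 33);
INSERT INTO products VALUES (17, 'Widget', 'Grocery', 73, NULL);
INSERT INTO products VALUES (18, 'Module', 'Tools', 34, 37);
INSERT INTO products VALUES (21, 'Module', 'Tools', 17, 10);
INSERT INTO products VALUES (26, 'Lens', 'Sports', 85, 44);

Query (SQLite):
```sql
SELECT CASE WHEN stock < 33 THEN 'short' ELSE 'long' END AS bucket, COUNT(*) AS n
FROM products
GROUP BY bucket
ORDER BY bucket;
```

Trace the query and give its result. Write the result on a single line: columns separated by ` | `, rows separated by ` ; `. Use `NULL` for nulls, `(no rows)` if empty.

Bucket rows by stock < 33 → 'short' else 'long'; count each bucket.
NULL < 33 is unknown, so NULL stock falls into ELSE → 'long'.

long | 6 ; short | 3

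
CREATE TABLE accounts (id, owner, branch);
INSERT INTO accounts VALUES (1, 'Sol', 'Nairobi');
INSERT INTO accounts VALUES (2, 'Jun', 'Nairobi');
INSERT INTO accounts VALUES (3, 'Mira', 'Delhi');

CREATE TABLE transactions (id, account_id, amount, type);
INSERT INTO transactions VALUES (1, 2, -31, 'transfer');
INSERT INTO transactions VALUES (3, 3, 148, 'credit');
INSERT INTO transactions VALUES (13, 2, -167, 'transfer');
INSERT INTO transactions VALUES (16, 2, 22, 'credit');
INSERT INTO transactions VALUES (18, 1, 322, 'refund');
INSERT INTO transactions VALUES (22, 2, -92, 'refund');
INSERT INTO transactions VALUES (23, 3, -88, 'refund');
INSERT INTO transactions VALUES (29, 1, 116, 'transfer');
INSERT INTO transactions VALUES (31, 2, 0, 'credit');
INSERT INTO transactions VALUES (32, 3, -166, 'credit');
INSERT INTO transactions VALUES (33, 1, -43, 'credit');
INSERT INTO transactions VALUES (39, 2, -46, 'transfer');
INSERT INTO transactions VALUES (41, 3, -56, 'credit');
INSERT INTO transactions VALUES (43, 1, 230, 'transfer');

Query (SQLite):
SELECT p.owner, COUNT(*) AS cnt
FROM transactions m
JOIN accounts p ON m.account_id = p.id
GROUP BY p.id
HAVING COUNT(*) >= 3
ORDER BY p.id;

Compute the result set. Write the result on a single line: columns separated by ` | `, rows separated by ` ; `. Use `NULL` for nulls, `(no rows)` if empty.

Join each transactions row to its accounts via account_id.
Group joined rows by accounts.id; compute COUNT(*) per group.
HAVING: keep groups with count ≥ 3.
  1: ids {18, 29, 33, 43} → COUNT(*)=4
  2: ids {1, 13, 16, 22, 31, 39} → COUNT(*)=6
  3: ids {3, 23, 32, 41} → COUNT(*)=4

Sol | 4 ; Jun | 6 ; Mira | 4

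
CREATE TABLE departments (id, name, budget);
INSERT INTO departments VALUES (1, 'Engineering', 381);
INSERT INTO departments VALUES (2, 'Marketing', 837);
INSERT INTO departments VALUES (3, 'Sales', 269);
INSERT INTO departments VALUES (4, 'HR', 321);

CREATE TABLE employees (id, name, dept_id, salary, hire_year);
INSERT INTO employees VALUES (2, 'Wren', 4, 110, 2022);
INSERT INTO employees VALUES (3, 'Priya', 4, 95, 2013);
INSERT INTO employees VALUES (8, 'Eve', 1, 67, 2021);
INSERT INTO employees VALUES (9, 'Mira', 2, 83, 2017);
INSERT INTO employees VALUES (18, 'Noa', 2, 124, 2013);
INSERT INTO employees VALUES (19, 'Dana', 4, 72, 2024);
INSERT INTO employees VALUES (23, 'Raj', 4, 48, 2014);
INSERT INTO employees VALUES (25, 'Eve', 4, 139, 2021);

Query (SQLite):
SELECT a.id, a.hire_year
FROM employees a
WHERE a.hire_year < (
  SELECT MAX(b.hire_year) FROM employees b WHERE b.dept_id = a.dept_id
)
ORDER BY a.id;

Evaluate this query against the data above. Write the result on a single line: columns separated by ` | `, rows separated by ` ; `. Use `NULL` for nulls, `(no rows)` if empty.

For each employees row a, compute MAX(hire_year) over rows sharing a.dept_id.
Keep row a if a.hire_year < that per-group MAX.
  dept_id=1: MAX(hire_year) = 2021
  dept_id=2: MAX(hire_year) = 2017
  dept_id=4: MAX(hire_year) = 2024

2 | 2022 ; 3 | 2013 ; 18 | 2013 ; 23 | 2014 ; 25 | 2021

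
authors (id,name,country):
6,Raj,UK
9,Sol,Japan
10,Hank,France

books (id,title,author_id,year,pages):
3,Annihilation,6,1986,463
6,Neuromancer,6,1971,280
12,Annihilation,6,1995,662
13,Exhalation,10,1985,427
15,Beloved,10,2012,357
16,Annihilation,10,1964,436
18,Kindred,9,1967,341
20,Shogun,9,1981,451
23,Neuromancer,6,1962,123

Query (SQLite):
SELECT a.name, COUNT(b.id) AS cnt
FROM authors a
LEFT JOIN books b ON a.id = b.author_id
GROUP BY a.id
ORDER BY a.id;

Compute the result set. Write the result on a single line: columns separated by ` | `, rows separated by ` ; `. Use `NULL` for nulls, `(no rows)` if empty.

Raj | 4 ; Sol | 2 ; Hank | 3

LEFT JOIN keeps every authors row; unmatched ones get NULL for books columns.
Group by authors.id and compute COUNT(b.id). COUNT(col) of an all-NULL group is 0.
  6: ids {3, 6, 12, 23} → COUNT(b.id)=4
  9: ids {18, 20} → COUNT(b.id)=2
  10: ids {13, 15, 16} → COUNT(b.id)=3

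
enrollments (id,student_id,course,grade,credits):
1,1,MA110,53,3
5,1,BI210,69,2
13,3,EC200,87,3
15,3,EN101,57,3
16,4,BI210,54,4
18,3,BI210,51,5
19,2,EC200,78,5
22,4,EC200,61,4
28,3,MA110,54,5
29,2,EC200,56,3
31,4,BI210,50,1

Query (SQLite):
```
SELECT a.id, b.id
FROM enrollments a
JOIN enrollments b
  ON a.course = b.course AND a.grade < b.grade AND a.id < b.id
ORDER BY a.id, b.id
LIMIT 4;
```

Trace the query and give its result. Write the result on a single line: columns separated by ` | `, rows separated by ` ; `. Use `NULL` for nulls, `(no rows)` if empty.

1 | 28

Pairs (a,b) with same course, a.grade < b.grade, a.id < b.id.
course groups: BI210:{5,16,18,31} EC200:{13,19,22,29} EN101:{15} MA110:{1,28}
Ordered by (a.id, b.id); first 4.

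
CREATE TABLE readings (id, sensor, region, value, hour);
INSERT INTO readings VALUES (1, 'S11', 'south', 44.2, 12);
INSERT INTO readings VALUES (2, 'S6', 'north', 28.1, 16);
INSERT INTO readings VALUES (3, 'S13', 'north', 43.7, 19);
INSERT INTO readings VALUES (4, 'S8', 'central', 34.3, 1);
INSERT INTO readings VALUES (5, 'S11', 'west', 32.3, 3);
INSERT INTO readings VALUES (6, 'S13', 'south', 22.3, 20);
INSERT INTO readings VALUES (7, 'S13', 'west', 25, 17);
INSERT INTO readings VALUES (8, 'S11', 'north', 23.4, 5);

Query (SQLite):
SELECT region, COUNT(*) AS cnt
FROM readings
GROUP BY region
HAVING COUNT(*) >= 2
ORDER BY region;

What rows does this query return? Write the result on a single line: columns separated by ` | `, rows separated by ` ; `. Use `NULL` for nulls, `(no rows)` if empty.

Partition readings by region; compute COUNT(*) within each group.
HAVING: keep groups with count ≥ 2.
  central: ids {4} → COUNT(*)=1
  north: ids {2, 3, 8} → COUNT(*)=3
  south: ids {1, 6} → COUNT(*)=2
  west: ids {5, 7} → COUNT(*)=2

north | 3 ; south | 2 ; west | 2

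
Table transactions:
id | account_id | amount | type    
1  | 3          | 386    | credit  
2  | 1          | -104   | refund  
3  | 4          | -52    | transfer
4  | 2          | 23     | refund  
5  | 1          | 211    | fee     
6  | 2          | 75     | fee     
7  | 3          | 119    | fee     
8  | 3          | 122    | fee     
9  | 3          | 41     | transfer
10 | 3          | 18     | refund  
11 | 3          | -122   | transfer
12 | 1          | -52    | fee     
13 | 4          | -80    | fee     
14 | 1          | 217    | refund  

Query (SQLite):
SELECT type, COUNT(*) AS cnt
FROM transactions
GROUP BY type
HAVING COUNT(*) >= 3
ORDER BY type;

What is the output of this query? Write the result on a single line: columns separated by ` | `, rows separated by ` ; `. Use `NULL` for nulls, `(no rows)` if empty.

fee | 6 ; refund | 4 ; transfer | 3

Partition transactions by type; compute COUNT(*) within each group.
HAVING: keep groups with count ≥ 3.
  credit: ids {1} → COUNT(*)=1
  fee: ids {5, 6, 7, 8, 12, 13} → COUNT(*)=6
  refund: ids {2, 4, 10, 14} → COUNT(*)=4
  transfer: ids {3, 9, 11} → COUNT(*)=3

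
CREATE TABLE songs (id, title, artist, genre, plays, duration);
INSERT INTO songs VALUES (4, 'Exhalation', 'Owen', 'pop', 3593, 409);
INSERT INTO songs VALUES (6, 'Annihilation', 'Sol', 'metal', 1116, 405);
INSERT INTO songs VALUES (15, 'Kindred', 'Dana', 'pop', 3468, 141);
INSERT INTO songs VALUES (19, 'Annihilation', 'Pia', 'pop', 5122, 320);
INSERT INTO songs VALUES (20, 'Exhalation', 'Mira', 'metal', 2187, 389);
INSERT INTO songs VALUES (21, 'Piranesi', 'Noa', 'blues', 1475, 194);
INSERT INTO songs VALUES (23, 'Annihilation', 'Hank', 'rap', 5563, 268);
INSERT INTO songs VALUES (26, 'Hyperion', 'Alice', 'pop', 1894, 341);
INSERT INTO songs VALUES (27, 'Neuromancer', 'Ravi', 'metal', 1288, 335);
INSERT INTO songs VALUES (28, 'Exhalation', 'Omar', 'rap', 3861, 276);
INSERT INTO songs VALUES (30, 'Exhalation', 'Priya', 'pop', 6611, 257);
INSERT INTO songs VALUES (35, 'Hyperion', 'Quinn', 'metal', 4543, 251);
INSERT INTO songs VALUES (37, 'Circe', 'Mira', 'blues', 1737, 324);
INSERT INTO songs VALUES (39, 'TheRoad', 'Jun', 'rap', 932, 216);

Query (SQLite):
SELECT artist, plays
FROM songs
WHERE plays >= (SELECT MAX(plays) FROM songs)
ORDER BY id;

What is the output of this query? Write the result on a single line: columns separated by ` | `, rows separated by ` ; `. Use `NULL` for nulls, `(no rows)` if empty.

Priya | 6611

Scalar subquery: MAX(plays) over all songs rows = 6611.
Keep rows where plays >= that value.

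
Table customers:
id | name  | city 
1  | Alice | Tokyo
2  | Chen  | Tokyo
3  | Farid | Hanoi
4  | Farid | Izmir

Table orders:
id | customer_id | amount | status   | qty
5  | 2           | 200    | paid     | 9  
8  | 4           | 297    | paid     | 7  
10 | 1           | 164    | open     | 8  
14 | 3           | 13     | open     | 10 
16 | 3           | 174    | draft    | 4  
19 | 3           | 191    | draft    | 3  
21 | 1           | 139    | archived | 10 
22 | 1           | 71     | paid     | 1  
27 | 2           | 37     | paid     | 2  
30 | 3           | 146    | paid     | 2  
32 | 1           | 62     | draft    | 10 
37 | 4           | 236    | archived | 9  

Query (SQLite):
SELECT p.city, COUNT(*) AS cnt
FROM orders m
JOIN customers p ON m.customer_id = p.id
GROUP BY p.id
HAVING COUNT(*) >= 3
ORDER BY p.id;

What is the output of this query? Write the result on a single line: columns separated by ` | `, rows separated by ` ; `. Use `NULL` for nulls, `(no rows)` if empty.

Join each orders row to its customers via customer_id.
Group joined rows by customers.id; compute COUNT(*) per group.
HAVING: keep groups with count ≥ 3.
  1: ids {10, 21, 22, 32} → COUNT(*)=4
  2: ids {5, 27} → COUNT(*)=2
  3: ids {14, 16, 19, 30} → COUNT(*)=4
  4: ids {8, 37} → COUNT(*)=2

Tokyo | 4 ; Hanoi | 4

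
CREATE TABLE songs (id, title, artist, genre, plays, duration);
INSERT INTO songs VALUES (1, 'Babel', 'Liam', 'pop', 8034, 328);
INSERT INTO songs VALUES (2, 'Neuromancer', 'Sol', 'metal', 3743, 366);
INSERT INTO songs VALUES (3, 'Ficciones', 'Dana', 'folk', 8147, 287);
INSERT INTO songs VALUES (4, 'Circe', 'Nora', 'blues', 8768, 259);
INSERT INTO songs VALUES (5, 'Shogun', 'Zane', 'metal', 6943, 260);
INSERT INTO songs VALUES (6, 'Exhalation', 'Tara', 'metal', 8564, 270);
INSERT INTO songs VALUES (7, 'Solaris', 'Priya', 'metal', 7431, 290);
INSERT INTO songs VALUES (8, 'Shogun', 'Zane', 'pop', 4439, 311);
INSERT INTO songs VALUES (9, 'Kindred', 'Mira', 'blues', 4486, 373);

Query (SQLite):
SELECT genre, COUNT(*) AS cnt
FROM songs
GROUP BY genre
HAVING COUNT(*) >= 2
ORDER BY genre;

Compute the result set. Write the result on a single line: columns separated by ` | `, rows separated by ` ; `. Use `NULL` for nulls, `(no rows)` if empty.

blues | 2 ; metal | 4 ; pop | 2

Partition songs by genre; compute COUNT(*) within each group.
HAVING: keep groups with count ≥ 2.
  blues: ids {4, 9} → COUNT(*)=2
  folk: ids {3} → COUNT(*)=1
  metal: ids {2, 5, 6, 7} → COUNT(*)=4
  pop: ids {1, 8} → COUNT(*)=2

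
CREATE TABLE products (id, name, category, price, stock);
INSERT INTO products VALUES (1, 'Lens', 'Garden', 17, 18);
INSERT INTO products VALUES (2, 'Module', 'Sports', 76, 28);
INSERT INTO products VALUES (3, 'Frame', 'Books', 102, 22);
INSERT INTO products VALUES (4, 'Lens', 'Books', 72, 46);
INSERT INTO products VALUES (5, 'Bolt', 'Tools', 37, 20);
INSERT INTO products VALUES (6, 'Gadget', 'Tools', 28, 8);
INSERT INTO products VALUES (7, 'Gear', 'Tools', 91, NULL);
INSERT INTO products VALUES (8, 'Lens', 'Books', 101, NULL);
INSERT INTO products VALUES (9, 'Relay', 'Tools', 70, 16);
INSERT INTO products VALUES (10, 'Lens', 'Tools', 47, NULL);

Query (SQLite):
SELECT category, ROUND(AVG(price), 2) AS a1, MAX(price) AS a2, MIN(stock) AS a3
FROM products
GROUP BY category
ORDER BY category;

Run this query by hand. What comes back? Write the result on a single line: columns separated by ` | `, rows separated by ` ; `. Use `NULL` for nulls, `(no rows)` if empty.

Books | 91.67 | 102 | 22 ; Garden | 17 | 17 | 18 ; Sports | 76 | 76 | 28 ; Tools | 54.6 | 91 | 8

Group products by category.
Per group compute: ROUND(AVG(price), 2), MAX(price), MIN(stock).
  Books: ids {3, 4, 8} → ROUND(AVG(price), 2)=91.67, MAX(price)=102, MIN(stock)=22
  Garden: ids {1} → ROUND(AVG(price), 2)=17, MAX(price)=17, MIN(stock)=18
  Sports: ids {2} → ROUND(AVG(price), 2)=76, MAX(price)=76, MIN(stock)=28
  Tools: ids {5, 6, 7, 9, 10} → ROUND(AVG(price), 2)=54.6, MAX(price)=91, MIN(stock)=8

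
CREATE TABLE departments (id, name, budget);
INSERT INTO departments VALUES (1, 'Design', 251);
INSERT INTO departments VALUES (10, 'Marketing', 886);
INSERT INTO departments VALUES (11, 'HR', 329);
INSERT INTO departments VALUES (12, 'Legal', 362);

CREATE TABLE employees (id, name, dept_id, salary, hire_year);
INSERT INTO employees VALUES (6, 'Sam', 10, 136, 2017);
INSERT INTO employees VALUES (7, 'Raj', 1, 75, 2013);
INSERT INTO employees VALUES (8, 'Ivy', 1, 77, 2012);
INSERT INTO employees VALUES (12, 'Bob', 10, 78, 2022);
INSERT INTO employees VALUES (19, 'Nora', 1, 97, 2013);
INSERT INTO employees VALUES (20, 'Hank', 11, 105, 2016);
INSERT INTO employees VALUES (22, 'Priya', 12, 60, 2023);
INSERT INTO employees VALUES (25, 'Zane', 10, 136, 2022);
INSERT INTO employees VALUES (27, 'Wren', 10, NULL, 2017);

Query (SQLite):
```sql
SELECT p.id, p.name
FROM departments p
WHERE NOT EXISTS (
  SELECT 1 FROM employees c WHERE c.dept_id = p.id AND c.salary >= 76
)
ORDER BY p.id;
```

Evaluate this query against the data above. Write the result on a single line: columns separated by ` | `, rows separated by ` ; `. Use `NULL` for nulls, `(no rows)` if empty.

For each departments row, check whether any employees with matching dept_id has salary >= 76.
Keep rows where that is false.

12 | Legal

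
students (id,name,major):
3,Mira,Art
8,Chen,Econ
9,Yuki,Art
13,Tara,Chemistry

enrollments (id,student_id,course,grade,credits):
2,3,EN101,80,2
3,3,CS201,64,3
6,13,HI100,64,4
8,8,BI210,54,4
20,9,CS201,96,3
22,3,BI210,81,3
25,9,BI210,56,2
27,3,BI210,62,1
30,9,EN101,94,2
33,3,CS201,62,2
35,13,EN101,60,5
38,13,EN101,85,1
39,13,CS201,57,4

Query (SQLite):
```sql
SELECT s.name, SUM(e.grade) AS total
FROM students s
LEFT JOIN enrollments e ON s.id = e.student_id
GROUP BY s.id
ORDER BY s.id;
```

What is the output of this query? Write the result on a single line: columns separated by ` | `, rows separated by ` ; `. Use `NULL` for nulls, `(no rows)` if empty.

Mira | 349 ; Chen | 54 ; Yuki | 246 ; Tara | 266

LEFT JOIN keeps every students row; unmatched ones get NULL for enrollments columns.
Group by students.id and compute SUM(e.grade). SUM over an all-NULL group is NULL.
  3: ids {2, 3, 22, 27, 33} → SUM(e.grade)=349
  8: ids {8} → SUM(e.grade)=54
  9: ids {20, 25, 30} → SUM(e.grade)=246
  13: ids {6, 35, 38, 39} → SUM(e.grade)=266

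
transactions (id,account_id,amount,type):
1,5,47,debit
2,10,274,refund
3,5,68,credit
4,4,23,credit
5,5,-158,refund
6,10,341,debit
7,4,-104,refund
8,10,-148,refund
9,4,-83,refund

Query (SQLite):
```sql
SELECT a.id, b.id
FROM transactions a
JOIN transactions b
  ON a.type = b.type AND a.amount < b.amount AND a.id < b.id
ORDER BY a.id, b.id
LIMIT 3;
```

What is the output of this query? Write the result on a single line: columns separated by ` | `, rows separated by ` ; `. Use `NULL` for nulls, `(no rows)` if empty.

Pairs (a,b) with same type, a.amount < b.amount, a.id < b.id.
type groups: credit:{3,4} debit:{1,6} refund:{2,5,7,8,9}
Ordered by (a.id, b.id); first 3.

1 | 6 ; 5 | 7 ; 5 | 8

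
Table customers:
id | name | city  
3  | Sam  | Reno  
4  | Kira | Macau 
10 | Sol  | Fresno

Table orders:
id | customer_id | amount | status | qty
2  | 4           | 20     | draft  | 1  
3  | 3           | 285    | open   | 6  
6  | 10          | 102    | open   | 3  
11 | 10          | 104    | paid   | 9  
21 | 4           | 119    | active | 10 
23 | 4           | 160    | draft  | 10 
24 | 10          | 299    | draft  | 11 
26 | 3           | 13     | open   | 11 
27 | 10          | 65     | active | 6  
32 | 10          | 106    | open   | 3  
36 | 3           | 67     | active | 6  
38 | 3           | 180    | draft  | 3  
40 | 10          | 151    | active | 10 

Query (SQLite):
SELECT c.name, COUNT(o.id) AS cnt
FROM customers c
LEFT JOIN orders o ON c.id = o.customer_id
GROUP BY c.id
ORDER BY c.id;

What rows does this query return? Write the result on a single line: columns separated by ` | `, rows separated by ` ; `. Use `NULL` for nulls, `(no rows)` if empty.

LEFT JOIN keeps every customers row; unmatched ones get NULL for orders columns.
Group by customers.id and compute COUNT(o.id). COUNT(col) of an all-NULL group is 0.
  3: ids {3, 26, 36, 38} → COUNT(o.id)=4
  4: ids {2, 21, 23} → COUNT(o.id)=3
  10: ids {6, 11, 24, 27, 32, 40} → COUNT(o.id)=6

Sam | 4 ; Kira | 3 ; Sol | 6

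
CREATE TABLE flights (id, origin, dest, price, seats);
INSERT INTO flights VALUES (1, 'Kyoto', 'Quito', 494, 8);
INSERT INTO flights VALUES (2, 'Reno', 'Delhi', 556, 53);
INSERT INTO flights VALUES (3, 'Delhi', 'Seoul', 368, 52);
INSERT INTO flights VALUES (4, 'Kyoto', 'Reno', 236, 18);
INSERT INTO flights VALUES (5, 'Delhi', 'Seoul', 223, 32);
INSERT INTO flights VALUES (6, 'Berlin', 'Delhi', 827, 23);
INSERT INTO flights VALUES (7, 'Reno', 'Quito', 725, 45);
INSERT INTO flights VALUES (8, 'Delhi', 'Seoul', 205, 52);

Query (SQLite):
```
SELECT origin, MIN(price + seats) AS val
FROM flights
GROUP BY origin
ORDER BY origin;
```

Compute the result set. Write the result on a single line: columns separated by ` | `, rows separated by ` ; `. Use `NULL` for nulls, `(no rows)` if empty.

Berlin | 850 ; Delhi | 255 ; Kyoto | 254 ; Reno | 609

For each row compute price + seats.
Group by origin; take MIN of the expression per group.
  Berlin: ids {6} → MIN(price + seats)=850
  Delhi: ids {3, 5, 8} → MIN(price + seats)=255
  Kyoto: ids {1, 4} → MIN(price + seats)=254
  Reno: ids {2, 7} → MIN(price + seats)=609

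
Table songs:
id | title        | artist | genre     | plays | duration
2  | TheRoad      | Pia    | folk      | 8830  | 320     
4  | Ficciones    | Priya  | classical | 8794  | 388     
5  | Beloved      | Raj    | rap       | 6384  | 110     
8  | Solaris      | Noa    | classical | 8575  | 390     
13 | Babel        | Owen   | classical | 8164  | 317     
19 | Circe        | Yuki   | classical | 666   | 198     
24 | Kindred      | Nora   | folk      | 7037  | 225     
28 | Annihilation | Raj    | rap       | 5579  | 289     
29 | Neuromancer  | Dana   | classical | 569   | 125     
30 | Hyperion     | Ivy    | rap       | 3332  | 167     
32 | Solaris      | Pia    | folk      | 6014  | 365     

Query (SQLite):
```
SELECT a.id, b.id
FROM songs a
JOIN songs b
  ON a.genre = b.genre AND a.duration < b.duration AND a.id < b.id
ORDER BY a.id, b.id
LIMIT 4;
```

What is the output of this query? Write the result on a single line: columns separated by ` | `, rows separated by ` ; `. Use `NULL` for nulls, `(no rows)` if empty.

Pairs (a,b) with same genre, a.duration < b.duration, a.id < b.id.
genre groups: classical:{4,8,13,19,29} folk:{2,24,32} rap:{5,28,30}
Ordered by (a.id, b.id); first 4.

2 | 32 ; 4 | 8 ; 5 | 28 ; 5 | 30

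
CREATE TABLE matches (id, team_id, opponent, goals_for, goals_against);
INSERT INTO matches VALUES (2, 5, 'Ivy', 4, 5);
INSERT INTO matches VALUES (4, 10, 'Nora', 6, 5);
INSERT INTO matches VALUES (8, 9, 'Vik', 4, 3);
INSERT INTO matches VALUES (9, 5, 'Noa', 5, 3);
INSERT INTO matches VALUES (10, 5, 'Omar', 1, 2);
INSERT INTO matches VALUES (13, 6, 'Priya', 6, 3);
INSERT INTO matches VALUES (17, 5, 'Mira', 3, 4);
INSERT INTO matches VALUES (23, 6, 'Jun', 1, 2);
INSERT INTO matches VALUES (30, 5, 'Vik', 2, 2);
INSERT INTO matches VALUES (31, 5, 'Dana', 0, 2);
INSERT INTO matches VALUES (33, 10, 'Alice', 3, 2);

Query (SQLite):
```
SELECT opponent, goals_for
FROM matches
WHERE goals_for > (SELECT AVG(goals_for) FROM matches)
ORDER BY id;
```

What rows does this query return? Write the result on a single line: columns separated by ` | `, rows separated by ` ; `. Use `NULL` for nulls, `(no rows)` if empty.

Scalar subquery: AVG(goals_for) over all matches rows = 3.181818 (≈; comparison uses full precision).
Keep rows where goals_for > that value.

Ivy | 4 ; Nora | 6 ; Vik | 4 ; Noa | 5 ; Priya | 6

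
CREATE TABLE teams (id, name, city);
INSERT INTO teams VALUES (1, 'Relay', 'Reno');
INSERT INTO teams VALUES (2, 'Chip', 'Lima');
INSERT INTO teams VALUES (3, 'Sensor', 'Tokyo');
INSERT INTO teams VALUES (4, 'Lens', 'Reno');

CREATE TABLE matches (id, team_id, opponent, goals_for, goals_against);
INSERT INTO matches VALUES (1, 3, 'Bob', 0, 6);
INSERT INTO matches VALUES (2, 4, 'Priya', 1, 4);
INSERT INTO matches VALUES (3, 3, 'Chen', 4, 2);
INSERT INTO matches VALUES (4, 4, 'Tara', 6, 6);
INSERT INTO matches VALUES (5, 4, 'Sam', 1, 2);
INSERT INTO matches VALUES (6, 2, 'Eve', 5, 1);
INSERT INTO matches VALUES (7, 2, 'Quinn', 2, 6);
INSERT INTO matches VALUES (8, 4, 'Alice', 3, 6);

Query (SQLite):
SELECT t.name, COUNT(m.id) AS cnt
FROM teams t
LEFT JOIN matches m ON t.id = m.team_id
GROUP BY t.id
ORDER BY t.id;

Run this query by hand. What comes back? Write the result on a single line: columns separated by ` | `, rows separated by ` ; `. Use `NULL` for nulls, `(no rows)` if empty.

LEFT JOIN keeps every teams row; unmatched ones get NULL for matches columns.
Group by teams.id and compute COUNT(m.id). COUNT(col) of an all-NULL group is 0.
  1: ids {—} → COUNT(m.id)=0
  2: ids {6, 7} → COUNT(m.id)=2
  3: ids {1, 3} → COUNT(m.id)=2
  4: ids {2, 4, 5, 8} → COUNT(m.id)=4

Relay | 0 ; Chip | 2 ; Sensor | 2 ; Lens | 4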